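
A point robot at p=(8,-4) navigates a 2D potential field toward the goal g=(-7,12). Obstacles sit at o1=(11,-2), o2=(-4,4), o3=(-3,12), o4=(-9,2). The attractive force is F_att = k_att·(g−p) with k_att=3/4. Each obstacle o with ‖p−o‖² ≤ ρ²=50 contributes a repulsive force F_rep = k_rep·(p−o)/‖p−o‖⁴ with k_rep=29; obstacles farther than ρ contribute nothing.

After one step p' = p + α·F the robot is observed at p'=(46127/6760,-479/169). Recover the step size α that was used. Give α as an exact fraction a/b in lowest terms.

F_att = 3/4·(g−p) = 3/4·(-15,16) = (-11.2500,12.0000)
o1: d²=13 ≤ ρ²=50; F_rep = 29·(-3,-2)/13² = (-0.5148,-0.3432)
o2: d²=208 > ρ²=50 → inactive
o3: d²=377 > ρ²=50 → inactive
o4: d²=325 > ρ²=50 → inactive
F = F_att + ΣF_rep = (-11.7648,11.6568)
Δp = p'−p = (-1.1765,1.1657); α = Δx/Fx = (-7953/6760) / (-7953/676) = 1/10
check: Δy/Fy = (197/169) / (1970/169) = 1/10 ✓

α = 1/10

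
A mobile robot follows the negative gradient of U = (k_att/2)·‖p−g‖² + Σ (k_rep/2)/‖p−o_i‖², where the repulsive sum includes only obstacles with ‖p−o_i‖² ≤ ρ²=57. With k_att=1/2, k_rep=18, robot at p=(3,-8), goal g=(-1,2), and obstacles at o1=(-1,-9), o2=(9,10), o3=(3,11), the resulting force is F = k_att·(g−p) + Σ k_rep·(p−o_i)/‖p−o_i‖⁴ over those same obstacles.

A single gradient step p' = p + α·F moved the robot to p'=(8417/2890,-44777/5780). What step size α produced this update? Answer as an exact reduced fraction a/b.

α = 1/20

F_att = 1/2·(g−p) = 1/2·(-4,10) = (-2.0000,5.0000)
o1: d²=17 ≤ ρ²=57; F_rep = 18·(4,1)/17² = (0.2491,0.0623)
o2: d²=360 > ρ²=57 → inactive
o3: d²=361 > ρ²=57 → inactive
F = F_att + ΣF_rep = (-1.7509,5.0623)
Δp = p'−p = (-0.0875,0.2531); α = Δx/Fx = (-253/2890) / (-506/289) = 1/20
check: Δy/Fy = (1463/5780) / (1463/289) = 1/20 ✓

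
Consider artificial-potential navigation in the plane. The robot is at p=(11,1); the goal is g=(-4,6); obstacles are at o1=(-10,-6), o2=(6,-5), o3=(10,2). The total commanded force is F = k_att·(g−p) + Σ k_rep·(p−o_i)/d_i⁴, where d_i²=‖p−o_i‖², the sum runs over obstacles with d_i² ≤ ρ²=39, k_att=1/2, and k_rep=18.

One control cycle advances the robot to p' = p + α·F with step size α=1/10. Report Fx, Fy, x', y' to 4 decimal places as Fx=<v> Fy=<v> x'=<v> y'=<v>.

F_att = 1/2·(g−p) = 1/2·(-15,5) = (-7.5000,2.5000)
o1: d²=490 > ρ²=39 → inactive
o2: d²=61 > ρ²=39 → inactive
o3: d²=2 ≤ ρ²=39; F_rep = 18·(1,-1)/2² = (4.5000,-4.5000)
F = F_att + ΣF_rep = (-3.0000,-2.0000)
p' = p + 1/10·F = (10.7000,0.8000)

Fx=-3.0000 Fy=-2.0000 x'=10.7000 y'=0.8000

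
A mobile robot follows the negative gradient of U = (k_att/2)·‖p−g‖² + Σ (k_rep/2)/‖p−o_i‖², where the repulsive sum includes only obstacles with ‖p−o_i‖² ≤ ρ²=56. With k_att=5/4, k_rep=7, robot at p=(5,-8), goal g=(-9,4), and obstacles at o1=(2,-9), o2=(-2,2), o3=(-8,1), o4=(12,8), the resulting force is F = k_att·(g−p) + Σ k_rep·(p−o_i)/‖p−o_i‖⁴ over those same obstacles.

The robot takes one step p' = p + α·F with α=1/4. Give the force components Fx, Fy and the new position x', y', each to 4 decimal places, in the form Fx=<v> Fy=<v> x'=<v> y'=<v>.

F_att = 5/4·(g−p) = 5/4·(-14,12) = (-17.5000,15.0000)
o1: d²=10 ≤ ρ²=56; F_rep = 7·(3,1)/10² = (0.2100,0.0700)
o2: d²=149 > ρ²=56 → inactive
o3: d²=250 > ρ²=56 → inactive
o4: d²=305 > ρ²=56 → inactive
F = F_att + ΣF_rep = (-17.2900,15.0700)
p' = p + 1/4·F = (0.6775,-4.2325)

Fx=-17.2900 Fy=15.0700 x'=0.6775 y'=-4.2325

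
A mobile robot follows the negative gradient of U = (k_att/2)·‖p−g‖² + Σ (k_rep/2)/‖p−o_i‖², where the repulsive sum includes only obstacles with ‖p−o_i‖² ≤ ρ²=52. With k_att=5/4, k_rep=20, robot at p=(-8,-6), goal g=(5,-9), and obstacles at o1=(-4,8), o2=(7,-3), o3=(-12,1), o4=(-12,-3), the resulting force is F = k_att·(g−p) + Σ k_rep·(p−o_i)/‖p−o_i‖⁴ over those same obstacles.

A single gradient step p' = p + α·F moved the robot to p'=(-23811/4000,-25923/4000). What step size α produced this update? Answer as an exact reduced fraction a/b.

α = 1/8

F_att = 5/4·(g−p) = 5/4·(13,-3) = (16.2500,-3.7500)
o1: d²=212 > ρ²=52 → inactive
o2: d²=234 > ρ²=52 → inactive
o3: d²=65 > ρ²=52 → inactive
o4: d²=25 ≤ ρ²=52; F_rep = 20·(4,-3)/25² = (0.1280,-0.0960)
F = F_att + ΣF_rep = (16.3780,-3.8460)
Δp = p'−p = (2.0473,-0.4808); α = Δx/Fx = (8189/4000) / (8189/500) = 1/8
check: Δy/Fy = (-1923/4000) / (-1923/500) = 1/8 ✓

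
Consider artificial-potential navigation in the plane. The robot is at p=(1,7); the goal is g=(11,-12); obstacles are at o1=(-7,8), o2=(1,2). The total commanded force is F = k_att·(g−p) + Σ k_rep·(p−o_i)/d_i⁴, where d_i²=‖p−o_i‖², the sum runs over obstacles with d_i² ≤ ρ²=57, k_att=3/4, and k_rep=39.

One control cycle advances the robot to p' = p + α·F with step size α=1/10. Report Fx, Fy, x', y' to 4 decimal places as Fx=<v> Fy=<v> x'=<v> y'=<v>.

F_att = 3/4·(g−p) = 3/4·(10,-19) = (7.5000,-14.2500)
o1: d²=65 > ρ²=57 → inactive
o2: d²=25 ≤ ρ²=57; F_rep = 39·(0,5)/25² = (0.0000,0.3120)
F = F_att + ΣF_rep = (7.5000,-13.9380)
p' = p + 1/10·F = (1.7500,5.6062)

Fx=7.5000 Fy=-13.9380 x'=1.7500 y'=5.6062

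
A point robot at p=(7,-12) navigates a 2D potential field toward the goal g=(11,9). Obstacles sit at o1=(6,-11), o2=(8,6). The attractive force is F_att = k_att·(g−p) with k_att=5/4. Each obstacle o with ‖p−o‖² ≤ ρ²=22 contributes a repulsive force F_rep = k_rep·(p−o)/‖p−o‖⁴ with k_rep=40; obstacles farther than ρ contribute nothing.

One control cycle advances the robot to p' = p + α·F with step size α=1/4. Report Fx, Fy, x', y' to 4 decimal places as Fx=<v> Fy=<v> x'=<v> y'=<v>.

Fx=15.0000 Fy=16.2500 x'=10.7500 y'=-7.9375

F_att = 5/4·(g−p) = 5/4·(4,21) = (5.0000,26.2500)
o1: d²=2 ≤ ρ²=22; F_rep = 40·(1,-1)/2² = (10.0000,-10.0000)
o2: d²=325 > ρ²=22 → inactive
F = F_att + ΣF_rep = (15.0000,16.2500)
p' = p + 1/4·F = (10.7500,-7.9375)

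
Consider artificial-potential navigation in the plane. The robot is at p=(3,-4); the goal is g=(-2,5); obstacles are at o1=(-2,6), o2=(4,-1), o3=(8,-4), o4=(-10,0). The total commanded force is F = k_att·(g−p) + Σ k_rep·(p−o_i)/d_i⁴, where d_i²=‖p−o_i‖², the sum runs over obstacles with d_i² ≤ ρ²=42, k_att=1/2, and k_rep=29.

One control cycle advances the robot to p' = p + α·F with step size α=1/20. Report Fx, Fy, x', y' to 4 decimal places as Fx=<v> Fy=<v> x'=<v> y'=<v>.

F_att = 1/2·(g−p) = 1/2·(-5,9) = (-2.5000,4.5000)
o1: d²=125 > ρ²=42 → inactive
o2: d²=10 ≤ ρ²=42; F_rep = 29·(-1,-3)/10² = (-0.2900,-0.8700)
o3: d²=25 ≤ ρ²=42; F_rep = 29·(-5,0)/25² = (-0.2320,0.0000)
o4: d²=185 > ρ²=42 → inactive
F = F_att + ΣF_rep = (-3.0220,3.6300)
p' = p + 1/20·F = (2.8489,-3.8185)

Fx=-3.0220 Fy=3.6300 x'=2.8489 y'=-3.8185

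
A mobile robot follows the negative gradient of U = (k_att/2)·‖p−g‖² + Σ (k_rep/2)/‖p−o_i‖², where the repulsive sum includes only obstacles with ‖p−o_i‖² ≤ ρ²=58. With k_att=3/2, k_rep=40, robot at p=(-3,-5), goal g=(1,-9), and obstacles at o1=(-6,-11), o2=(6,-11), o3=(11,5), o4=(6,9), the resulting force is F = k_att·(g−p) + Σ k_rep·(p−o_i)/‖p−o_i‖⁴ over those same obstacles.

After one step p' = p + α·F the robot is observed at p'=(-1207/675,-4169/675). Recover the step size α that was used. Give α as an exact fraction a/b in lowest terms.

α = 1/5

F_att = 3/2·(g−p) = 3/2·(4,-4) = (6.0000,-6.0000)
o1: d²=45 ≤ ρ²=58; F_rep = 40·(3,6)/45² = (0.0593,0.1185)
o2: d²=117 > ρ²=58 → inactive
o3: d²=296 > ρ²=58 → inactive
o4: d²=277 > ρ²=58 → inactive
F = F_att + ΣF_rep = (6.0593,-5.8815)
Δp = p'−p = (1.2119,-1.1763); α = Δx/Fx = (818/675) / (818/135) = 1/5
check: Δy/Fy = (-794/675) / (-794/135) = 1/5 ✓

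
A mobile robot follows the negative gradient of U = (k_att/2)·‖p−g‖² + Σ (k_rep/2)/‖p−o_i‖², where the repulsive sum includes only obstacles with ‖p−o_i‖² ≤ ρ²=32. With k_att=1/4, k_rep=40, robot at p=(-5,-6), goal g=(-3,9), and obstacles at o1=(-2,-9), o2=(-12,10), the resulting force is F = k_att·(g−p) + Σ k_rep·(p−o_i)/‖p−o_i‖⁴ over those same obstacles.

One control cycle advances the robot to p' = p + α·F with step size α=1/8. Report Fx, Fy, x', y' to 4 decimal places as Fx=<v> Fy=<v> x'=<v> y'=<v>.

F_att = 1/4·(g−p) = 1/4·(2,15) = (0.5000,3.7500)
o1: d²=18 ≤ ρ²=32; F_rep = 40·(-3,3)/18² = (-0.3704,0.3704)
o2: d²=305 > ρ²=32 → inactive
F = F_att + ΣF_rep = (0.1296,4.1204)
p' = p + 1/8·F = (-4.9838,-5.4850)

Fx=0.1296 Fy=4.1204 x'=-4.9838 y'=-5.4850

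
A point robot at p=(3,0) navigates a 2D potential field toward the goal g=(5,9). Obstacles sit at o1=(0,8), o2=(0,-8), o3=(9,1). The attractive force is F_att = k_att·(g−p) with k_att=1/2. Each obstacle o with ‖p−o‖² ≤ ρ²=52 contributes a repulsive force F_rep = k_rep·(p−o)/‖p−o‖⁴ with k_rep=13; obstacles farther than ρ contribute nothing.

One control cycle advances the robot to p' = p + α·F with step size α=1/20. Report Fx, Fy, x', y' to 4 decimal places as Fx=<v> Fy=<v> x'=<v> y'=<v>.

Fx=0.9430 Fy=4.4905 x'=3.0472 y'=0.2245

F_att = 1/2·(g−p) = 1/2·(2,9) = (1.0000,4.5000)
o1: d²=73 > ρ²=52 → inactive
o2: d²=73 > ρ²=52 → inactive
o3: d²=37 ≤ ρ²=52; F_rep = 13·(-6,-1)/37² = (-0.0570,-0.0095)
F = F_att + ΣF_rep = (0.9430,4.4905)
p' = p + 1/20·F = (3.0472,0.2245)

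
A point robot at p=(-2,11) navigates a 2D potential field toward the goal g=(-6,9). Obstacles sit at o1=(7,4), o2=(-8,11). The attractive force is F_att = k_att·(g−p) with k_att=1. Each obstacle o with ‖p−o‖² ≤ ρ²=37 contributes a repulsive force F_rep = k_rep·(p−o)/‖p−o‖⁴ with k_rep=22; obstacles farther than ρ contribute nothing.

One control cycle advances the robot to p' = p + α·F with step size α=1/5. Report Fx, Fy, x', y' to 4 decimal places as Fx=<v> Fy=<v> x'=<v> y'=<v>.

Fx=-3.8981 Fy=-2.0000 x'=-2.7796 y'=10.6000

F_att = 1·(g−p) = 1·(-4,-2) = (-4.0000,-2.0000)
o1: d²=130 > ρ²=37 → inactive
o2: d²=36 ≤ ρ²=37; F_rep = 22·(6,0)/36² = (0.1019,0.0000)
F = F_att + ΣF_rep = (-3.8981,-2.0000)
p' = p + 1/5·F = (-2.7796,10.6000)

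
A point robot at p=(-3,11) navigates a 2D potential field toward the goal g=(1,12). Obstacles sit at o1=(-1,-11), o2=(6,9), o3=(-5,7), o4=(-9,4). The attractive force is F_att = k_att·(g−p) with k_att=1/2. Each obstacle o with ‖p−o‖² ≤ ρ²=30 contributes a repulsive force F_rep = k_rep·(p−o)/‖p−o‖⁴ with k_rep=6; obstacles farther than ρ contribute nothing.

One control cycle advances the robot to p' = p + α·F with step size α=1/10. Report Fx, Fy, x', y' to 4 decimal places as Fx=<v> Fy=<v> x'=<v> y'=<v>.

Fx=2.0300 Fy=0.5600 x'=-2.7970 y'=11.0560

F_att = 1/2·(g−p) = 1/2·(4,1) = (2.0000,0.5000)
o1: d²=488 > ρ²=30 → inactive
o2: d²=85 > ρ²=30 → inactive
o3: d²=20 ≤ ρ²=30; F_rep = 6·(2,4)/20² = (0.0300,0.0600)
o4: d²=85 > ρ²=30 → inactive
F = F_att + ΣF_rep = (2.0300,0.5600)
p' = p + 1/10·F = (-2.7970,11.0560)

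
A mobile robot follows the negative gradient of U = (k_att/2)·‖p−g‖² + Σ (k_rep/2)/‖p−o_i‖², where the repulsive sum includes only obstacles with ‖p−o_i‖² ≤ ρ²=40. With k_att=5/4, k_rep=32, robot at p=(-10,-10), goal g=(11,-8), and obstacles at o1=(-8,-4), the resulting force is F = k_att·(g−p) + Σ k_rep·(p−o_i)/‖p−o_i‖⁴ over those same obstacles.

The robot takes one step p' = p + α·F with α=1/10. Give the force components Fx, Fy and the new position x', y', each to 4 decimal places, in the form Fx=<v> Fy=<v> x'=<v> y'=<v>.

F_att = 5/4·(g−p) = 5/4·(21,2) = (26.2500,2.5000)
o1: d²=40 ≤ ρ²=40; F_rep = 32·(-2,-6)/40² = (-0.0400,-0.1200)
F = F_att + ΣF_rep = (26.2100,2.3800)
p' = p + 1/10·F = (-7.3790,-9.7620)

Fx=26.2100 Fy=2.3800 x'=-7.3790 y'=-9.7620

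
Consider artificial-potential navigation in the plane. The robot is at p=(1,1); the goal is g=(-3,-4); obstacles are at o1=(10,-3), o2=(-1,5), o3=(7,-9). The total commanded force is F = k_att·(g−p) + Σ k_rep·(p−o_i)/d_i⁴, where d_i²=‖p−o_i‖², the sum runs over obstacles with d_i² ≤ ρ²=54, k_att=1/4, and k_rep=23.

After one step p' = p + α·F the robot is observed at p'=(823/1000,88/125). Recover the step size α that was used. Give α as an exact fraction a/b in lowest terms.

α = 1/5

F_att = 1/4·(g−p) = 1/4·(-4,-5) = (-1.0000,-1.2500)
o1: d²=97 > ρ²=54 → inactive
o2: d²=20 ≤ ρ²=54; F_rep = 23·(2,-4)/20² = (0.1150,-0.2300)
o3: d²=136 > ρ²=54 → inactive
F = F_att + ΣF_rep = (-0.8850,-1.4800)
Δp = p'−p = (-0.1770,-0.2960); α = Δx/Fx = (-177/1000) / (-177/200) = 1/5
check: Δy/Fy = (-37/125) / (-37/25) = 1/5 ✓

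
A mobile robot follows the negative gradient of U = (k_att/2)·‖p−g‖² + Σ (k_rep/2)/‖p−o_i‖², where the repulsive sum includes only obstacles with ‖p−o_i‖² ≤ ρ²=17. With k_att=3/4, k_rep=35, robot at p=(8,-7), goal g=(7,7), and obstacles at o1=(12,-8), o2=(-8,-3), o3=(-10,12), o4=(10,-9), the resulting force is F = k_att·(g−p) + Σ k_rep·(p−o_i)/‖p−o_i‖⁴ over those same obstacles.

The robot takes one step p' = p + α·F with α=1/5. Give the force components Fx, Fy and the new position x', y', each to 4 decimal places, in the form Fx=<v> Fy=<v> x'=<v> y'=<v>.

Fx=-2.3282 Fy=11.7149 x'=7.5344 y'=-4.6570

F_att = 3/4·(g−p) = 3/4·(-1,14) = (-0.7500,10.5000)
o1: d²=17 ≤ ρ²=17; F_rep = 35·(-4,1)/17² = (-0.4844,0.1211)
o2: d²=272 > ρ²=17 → inactive
o3: d²=685 > ρ²=17 → inactive
o4: d²=8 ≤ ρ²=17; F_rep = 35·(-2,2)/8² = (-1.0938,1.0938)
F = F_att + ΣF_rep = (-2.3282,11.7149)
p' = p + 1/5·F = (7.5344,-4.6570)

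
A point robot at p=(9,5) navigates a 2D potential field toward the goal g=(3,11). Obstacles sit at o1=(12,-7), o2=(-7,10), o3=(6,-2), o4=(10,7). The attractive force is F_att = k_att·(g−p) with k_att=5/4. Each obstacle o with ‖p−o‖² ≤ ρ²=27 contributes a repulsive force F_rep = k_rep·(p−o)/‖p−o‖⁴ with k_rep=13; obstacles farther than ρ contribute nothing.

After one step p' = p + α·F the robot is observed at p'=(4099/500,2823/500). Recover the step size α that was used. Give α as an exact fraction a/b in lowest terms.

F_att = 5/4·(g−p) = 5/4·(-6,6) = (-7.5000,7.5000)
o1: d²=153 > ρ²=27 → inactive
o2: d²=281 > ρ²=27 → inactive
o3: d²=58 > ρ²=27 → inactive
o4: d²=5 ≤ ρ²=27; F_rep = 13·(-1,-2)/5² = (-0.5200,-1.0400)
F = F_att + ΣF_rep = (-8.0200,6.4600)
Δp = p'−p = (-0.8020,0.6460); α = Δx/Fx = (-401/500) / (-401/50) = 1/10
check: Δy/Fy = (323/500) / (323/50) = 1/10 ✓

α = 1/10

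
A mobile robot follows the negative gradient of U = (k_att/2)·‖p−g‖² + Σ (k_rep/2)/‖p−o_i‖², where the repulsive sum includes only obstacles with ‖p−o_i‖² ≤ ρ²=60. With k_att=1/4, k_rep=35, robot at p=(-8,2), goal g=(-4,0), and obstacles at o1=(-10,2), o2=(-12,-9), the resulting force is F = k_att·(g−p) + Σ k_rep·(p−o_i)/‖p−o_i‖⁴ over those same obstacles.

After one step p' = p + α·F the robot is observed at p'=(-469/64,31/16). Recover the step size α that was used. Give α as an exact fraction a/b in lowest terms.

F_att = 1/4·(g−p) = 1/4·(4,-2) = (1.0000,-0.5000)
o1: d²=4 ≤ ρ²=60; F_rep = 35·(2,0)/4² = (4.3750,0.0000)
o2: d²=137 > ρ²=60 → inactive
F = F_att + ΣF_rep = (5.3750,-0.5000)
Δp = p'−p = (0.6719,-0.0625); α = Δx/Fx = (43/64) / (43/8) = 1/8
check: Δy/Fy = (-1/16) / (-1/2) = 1/8 ✓

α = 1/8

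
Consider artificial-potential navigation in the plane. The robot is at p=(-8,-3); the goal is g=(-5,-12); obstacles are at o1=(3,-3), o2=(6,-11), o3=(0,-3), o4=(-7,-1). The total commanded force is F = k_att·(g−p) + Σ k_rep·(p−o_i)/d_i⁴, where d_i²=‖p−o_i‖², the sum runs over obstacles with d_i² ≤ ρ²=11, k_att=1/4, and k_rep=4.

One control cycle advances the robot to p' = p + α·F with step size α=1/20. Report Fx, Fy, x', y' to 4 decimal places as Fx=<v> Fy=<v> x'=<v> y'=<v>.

F_att = 1/4·(g−p) = 1/4·(3,-9) = (0.7500,-2.2500)
o1: d²=121 > ρ²=11 → inactive
o2: d²=260 > ρ²=11 → inactive
o3: d²=64 > ρ²=11 → inactive
o4: d²=5 ≤ ρ²=11; F_rep = 4·(-1,-2)/5² = (-0.1600,-0.3200)
F = F_att + ΣF_rep = (0.5900,-2.5700)
p' = p + 1/20·F = (-7.9705,-3.1285)

Fx=0.5900 Fy=-2.5700 x'=-7.9705 y'=-3.1285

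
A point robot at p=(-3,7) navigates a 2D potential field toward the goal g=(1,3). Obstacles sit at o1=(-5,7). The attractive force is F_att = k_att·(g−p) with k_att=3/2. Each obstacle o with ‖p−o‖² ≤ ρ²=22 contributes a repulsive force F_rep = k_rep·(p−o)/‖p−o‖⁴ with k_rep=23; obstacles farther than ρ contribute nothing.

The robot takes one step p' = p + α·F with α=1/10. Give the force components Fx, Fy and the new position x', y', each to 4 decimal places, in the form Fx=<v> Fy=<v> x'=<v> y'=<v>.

Fx=8.8750 Fy=-6.0000 x'=-2.1125 y'=6.4000

F_att = 3/2·(g−p) = 3/2·(4,-4) = (6.0000,-6.0000)
o1: d²=4 ≤ ρ²=22; F_rep = 23·(2,0)/4² = (2.8750,0.0000)
F = F_att + ΣF_rep = (8.8750,-6.0000)
p' = p + 1/10·F = (-2.1125,6.4000)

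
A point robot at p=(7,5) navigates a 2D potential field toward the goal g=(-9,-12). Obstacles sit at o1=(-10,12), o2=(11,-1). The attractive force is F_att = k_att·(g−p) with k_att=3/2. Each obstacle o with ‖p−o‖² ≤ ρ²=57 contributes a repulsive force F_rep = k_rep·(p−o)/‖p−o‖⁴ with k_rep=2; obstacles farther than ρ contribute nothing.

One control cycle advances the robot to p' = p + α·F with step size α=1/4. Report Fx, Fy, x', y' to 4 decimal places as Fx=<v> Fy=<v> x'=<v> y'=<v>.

Fx=-24.0030 Fy=-25.4956 x'=0.9993 y'=-1.3739

F_att = 3/2·(g−p) = 3/2·(-16,-17) = (-24.0000,-25.5000)
o1: d²=338 > ρ²=57 → inactive
o2: d²=52 ≤ ρ²=57; F_rep = 2·(-4,6)/52² = (-0.0030,0.0044)
F = F_att + ΣF_rep = (-24.0030,-25.4956)
p' = p + 1/4·F = (0.9993,-1.3739)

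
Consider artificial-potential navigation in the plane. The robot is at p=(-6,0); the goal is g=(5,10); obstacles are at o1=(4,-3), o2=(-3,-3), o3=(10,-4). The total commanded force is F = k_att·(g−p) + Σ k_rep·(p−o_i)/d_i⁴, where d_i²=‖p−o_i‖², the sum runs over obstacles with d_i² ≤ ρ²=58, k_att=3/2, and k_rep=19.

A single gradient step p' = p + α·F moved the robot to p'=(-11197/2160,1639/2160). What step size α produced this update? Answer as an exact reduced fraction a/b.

α = 1/20

F_att = 3/2·(g−p) = 3/2·(11,10) = (16.5000,15.0000)
o1: d²=109 > ρ²=58 → inactive
o2: d²=18 ≤ ρ²=58; F_rep = 19·(-3,3)/18² = (-0.1759,0.1759)
o3: d²=272 > ρ²=58 → inactive
F = F_att + ΣF_rep = (16.3241,15.1759)
Δp = p'−p = (0.8162,0.7588); α = Δx/Fx = (1763/2160) / (1763/108) = 1/20
check: Δy/Fy = (1639/2160) / (1639/108) = 1/20 ✓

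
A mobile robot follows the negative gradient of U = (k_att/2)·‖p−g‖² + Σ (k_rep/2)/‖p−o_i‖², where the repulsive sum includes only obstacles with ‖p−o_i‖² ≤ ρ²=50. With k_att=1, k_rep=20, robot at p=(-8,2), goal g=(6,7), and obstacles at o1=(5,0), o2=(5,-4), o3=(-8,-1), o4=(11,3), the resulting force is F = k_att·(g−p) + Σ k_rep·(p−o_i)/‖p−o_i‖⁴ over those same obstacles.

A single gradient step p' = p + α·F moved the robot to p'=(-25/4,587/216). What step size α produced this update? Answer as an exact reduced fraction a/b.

α = 1/8

F_att = 1·(g−p) = 1·(14,5) = (14.0000,5.0000)
o1: d²=173 > ρ²=50 → inactive
o2: d²=205 > ρ²=50 → inactive
o3: d²=9 ≤ ρ²=50; F_rep = 20·(0,3)/9² = (0.0000,0.7407)
o4: d²=362 > ρ²=50 → inactive
F = F_att + ΣF_rep = (14.0000,5.7407)
Δp = p'−p = (1.7500,0.7176); α = Δx/Fx = (7/4) / (14) = 1/8
check: Δy/Fy = (155/216) / (155/27) = 1/8 ✓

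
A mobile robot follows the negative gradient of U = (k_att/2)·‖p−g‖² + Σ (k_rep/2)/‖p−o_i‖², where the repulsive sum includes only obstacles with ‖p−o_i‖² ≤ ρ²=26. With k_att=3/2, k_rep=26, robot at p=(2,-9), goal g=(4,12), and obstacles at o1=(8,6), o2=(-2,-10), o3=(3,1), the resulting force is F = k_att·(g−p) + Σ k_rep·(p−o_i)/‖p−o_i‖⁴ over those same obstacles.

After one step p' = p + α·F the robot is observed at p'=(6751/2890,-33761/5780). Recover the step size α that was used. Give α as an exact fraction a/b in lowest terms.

F_att = 3/2·(g−p) = 3/2·(2,21) = (3.0000,31.5000)
o1: d²=261 > ρ²=26 → inactive
o2: d²=17 ≤ ρ²=26; F_rep = 26·(4,1)/17² = (0.3599,0.0900)
o3: d²=101 > ρ²=26 → inactive
F = F_att + ΣF_rep = (3.3599,31.5900)
Δp = p'−p = (0.3360,3.1590); α = Δx/Fx = (971/2890) / (971/289) = 1/10
check: Δy/Fy = (18259/5780) / (18259/578) = 1/10 ✓

α = 1/10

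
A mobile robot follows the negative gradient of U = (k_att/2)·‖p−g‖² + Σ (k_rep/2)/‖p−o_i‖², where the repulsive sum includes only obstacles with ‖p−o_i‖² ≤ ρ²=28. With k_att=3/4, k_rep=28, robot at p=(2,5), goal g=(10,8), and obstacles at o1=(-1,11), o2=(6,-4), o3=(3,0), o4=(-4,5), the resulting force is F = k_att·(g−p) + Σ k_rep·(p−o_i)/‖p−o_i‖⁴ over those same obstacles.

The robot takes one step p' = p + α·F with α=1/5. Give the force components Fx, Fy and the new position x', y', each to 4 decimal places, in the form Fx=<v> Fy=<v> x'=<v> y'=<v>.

Fx=5.9586 Fy=2.4571 x'=3.1917 y'=5.4914

F_att = 3/4·(g−p) = 3/4·(8,3) = (6.0000,2.2500)
o1: d²=45 > ρ²=28 → inactive
o2: d²=97 > ρ²=28 → inactive
o3: d²=26 ≤ ρ²=28; F_rep = 28·(-1,5)/26² = (-0.0414,0.2071)
o4: d²=36 > ρ²=28 → inactive
F = F_att + ΣF_rep = (5.9586,2.4571)
p' = p + 1/5·F = (3.1917,5.4914)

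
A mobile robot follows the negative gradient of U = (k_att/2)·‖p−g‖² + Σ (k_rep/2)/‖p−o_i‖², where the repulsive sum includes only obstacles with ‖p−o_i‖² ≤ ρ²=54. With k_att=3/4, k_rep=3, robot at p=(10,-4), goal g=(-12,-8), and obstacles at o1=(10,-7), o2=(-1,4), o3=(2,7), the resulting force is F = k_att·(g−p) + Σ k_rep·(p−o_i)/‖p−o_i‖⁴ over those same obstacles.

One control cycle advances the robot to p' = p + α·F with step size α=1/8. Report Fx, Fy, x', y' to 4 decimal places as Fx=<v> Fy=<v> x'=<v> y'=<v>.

F_att = 3/4·(g−p) = 3/4·(-22,-4) = (-16.5000,-3.0000)
o1: d²=9 ≤ ρ²=54; F_rep = 3·(0,3)/9² = (0.0000,0.1111)
o2: d²=185 > ρ²=54 → inactive
o3: d²=185 > ρ²=54 → inactive
F = F_att + ΣF_rep = (-16.5000,-2.8889)
p' = p + 1/8·F = (7.9375,-4.3611)

Fx=-16.5000 Fy=-2.8889 x'=7.9375 y'=-4.3611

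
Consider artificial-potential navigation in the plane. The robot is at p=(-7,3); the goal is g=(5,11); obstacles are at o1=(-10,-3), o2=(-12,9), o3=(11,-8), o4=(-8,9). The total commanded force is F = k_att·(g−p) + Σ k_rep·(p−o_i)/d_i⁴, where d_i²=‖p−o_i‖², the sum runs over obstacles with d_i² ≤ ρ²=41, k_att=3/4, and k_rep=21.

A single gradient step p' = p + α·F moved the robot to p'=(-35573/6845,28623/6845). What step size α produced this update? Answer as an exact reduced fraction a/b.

F_att = 3/4·(g−p) = 3/4·(12,8) = (9.0000,6.0000)
o1: d²=45 > ρ²=41 → inactive
o2: d²=61 > ρ²=41 → inactive
o3: d²=445 > ρ²=41 → inactive
o4: d²=37 ≤ ρ²=41; F_rep = 21·(1,-6)/37² = (0.0153,-0.0920)
F = F_att + ΣF_rep = (9.0153,5.9080)
Δp = p'−p = (1.8031,1.1816); α = Δx/Fx = (12342/6845) / (12342/1369) = 1/5
check: Δy/Fy = (8088/6845) / (8088/1369) = 1/5 ✓

α = 1/5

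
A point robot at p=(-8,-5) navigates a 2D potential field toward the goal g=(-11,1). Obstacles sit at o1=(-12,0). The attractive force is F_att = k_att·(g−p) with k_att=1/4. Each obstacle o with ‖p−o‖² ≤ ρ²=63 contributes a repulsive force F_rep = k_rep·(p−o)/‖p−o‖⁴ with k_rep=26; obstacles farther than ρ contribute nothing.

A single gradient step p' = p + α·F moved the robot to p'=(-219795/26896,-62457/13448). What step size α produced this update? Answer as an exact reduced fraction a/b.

α = 1/4

F_att = 1/4·(g−p) = 1/4·(-3,6) = (-0.7500,1.5000)
o1: d²=41 ≤ ρ²=63; F_rep = 26·(4,-5)/41² = (0.0619,-0.0773)
F = F_att + ΣF_rep = (-0.6881,1.4227)
Δp = p'−p = (-0.1720,0.3557); α = Δx/Fx = (-4627/26896) / (-4627/6724) = 1/4
check: Δy/Fy = (4783/13448) / (4783/3362) = 1/4 ✓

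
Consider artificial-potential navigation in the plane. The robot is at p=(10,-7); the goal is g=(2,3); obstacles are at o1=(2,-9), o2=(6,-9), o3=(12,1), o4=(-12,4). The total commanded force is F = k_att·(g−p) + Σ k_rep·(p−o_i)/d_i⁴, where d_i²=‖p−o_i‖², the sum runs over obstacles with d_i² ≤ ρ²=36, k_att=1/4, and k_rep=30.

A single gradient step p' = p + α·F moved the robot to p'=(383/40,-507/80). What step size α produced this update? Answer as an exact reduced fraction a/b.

F_att = 1/4·(g−p) = 1/4·(-8,10) = (-2.0000,2.5000)
o1: d²=68 > ρ²=36 → inactive
o2: d²=20 ≤ ρ²=36; F_rep = 30·(4,2)/20² = (0.3000,0.1500)
o3: d²=68 > ρ²=36 → inactive
o4: d²=605 > ρ²=36 → inactive
F = F_att + ΣF_rep = (-1.7000,2.6500)
Δp = p'−p = (-0.4250,0.6625); α = Δx/Fx = (-17/40) / (-17/10) = 1/4
check: Δy/Fy = (53/80) / (53/20) = 1/4 ✓

α = 1/4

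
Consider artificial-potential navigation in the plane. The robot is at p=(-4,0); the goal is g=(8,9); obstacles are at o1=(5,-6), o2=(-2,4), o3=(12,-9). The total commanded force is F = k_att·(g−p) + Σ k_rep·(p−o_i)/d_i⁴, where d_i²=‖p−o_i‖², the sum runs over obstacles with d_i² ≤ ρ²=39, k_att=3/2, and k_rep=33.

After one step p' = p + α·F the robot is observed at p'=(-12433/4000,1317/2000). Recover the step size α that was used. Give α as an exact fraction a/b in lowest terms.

α = 1/20

F_att = 3/2·(g−p) = 3/2·(12,9) = (18.0000,13.5000)
o1: d²=117 > ρ²=39 → inactive
o2: d²=20 ≤ ρ²=39; F_rep = 33·(-2,-4)/20² = (-0.1650,-0.3300)
o3: d²=337 > ρ²=39 → inactive
F = F_att + ΣF_rep = (17.8350,13.1700)
Δp = p'−p = (0.8918,0.6585); α = Δx/Fx = (3567/4000) / (3567/200) = 1/20
check: Δy/Fy = (1317/2000) / (1317/100) = 1/20 ✓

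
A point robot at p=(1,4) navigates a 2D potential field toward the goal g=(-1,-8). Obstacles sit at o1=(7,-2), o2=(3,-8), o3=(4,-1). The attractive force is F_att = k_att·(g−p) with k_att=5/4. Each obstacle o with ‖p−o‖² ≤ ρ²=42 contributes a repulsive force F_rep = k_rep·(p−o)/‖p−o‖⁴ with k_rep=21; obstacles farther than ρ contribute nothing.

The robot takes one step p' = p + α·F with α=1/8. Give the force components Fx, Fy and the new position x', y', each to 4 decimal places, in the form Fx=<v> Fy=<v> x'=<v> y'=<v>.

Fx=-2.5545 Fy=-14.9092 x'=0.6807 y'=2.1364

F_att = 5/4·(g−p) = 5/4·(-2,-12) = (-2.5000,-15.0000)
o1: d²=72 > ρ²=42 → inactive
o2: d²=148 > ρ²=42 → inactive
o3: d²=34 ≤ ρ²=42; F_rep = 21·(-3,5)/34² = (-0.0545,0.0908)
F = F_att + ΣF_rep = (-2.5545,-14.9092)
p' = p + 1/8·F = (0.6807,2.1364)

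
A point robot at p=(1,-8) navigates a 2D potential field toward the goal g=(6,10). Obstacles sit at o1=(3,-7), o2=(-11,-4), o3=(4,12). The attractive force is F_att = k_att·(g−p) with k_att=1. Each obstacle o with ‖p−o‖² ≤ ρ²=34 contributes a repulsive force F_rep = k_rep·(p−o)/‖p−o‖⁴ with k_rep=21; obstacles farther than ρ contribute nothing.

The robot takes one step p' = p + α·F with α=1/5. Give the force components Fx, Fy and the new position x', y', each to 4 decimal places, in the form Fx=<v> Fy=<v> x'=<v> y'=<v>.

Fx=3.3200 Fy=17.1600 x'=1.6640 y'=-4.5680

F_att = 1·(g−p) = 1·(5,18) = (5.0000,18.0000)
o1: d²=5 ≤ ρ²=34; F_rep = 21·(-2,-1)/5² = (-1.6800,-0.8400)
o2: d²=160 > ρ²=34 → inactive
o3: d²=409 > ρ²=34 → inactive
F = F_att + ΣF_rep = (3.3200,17.1600)
p' = p + 1/5·F = (1.6640,-4.5680)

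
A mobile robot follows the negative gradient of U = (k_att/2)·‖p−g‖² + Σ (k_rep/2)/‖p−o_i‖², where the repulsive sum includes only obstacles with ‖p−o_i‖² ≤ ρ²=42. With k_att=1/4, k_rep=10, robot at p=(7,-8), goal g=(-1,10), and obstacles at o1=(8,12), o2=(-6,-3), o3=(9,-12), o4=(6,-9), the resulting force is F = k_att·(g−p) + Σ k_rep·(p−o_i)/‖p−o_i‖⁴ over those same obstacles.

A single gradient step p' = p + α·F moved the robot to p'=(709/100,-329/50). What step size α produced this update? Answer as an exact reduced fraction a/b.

F_att = 1/4·(g−p) = 1/4·(-8,18) = (-2.0000,4.5000)
o1: d²=401 > ρ²=42 → inactive
o2: d²=194 > ρ²=42 → inactive
o3: d²=20 ≤ ρ²=42; F_rep = 10·(-2,4)/20² = (-0.0500,0.1000)
o4: d²=2 ≤ ρ²=42; F_rep = 10·(1,1)/2² = (2.5000,2.5000)
F = F_att + ΣF_rep = (0.4500,7.1000)
Δp = p'−p = (0.0900,1.4200); α = Δx/Fx = (9/100) / (9/20) = 1/5
check: Δy/Fy = (71/50) / (71/10) = 1/5 ✓

α = 1/5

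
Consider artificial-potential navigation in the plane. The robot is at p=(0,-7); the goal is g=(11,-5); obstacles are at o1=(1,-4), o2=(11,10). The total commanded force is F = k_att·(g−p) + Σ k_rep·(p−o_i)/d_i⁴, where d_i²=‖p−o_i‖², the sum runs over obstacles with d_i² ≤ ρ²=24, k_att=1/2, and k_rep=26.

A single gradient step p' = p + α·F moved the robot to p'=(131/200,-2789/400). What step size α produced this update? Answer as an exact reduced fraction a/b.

F_att = 1/2·(g−p) = 1/2·(11,2) = (5.5000,1.0000)
o1: d²=10 ≤ ρ²=24; F_rep = 26·(-1,-3)/10² = (-0.2600,-0.7800)
o2: d²=410 > ρ²=24 → inactive
F = F_att + ΣF_rep = (5.2400,0.2200)
Δp = p'−p = (0.6550,0.0275); α = Δx/Fx = (131/200) / (131/25) = 1/8
check: Δy/Fy = (11/400) / (11/50) = 1/8 ✓

α = 1/8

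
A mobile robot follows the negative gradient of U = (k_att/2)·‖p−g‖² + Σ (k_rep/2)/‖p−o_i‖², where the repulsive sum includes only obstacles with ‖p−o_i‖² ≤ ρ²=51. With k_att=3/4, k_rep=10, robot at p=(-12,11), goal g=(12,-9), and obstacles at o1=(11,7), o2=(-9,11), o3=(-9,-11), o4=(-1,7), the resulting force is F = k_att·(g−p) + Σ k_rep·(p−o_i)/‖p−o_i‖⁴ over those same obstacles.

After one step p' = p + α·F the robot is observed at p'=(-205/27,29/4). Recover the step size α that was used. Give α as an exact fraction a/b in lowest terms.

α = 1/4

F_att = 3/4·(g−p) = 3/4·(24,-20) = (18.0000,-15.0000)
o1: d²=545 > ρ²=51 → inactive
o2: d²=9 ≤ ρ²=51; F_rep = 10·(-3,0)/9² = (-0.3704,0.0000)
o3: d²=493 > ρ²=51 → inactive
o4: d²=137 > ρ²=51 → inactive
F = F_att + ΣF_rep = (17.6296,-15.0000)
Δp = p'−p = (4.4074,-3.7500); α = Δx/Fx = (119/27) / (476/27) = 1/4
check: Δy/Fy = (-15/4) / (-15) = 1/4 ✓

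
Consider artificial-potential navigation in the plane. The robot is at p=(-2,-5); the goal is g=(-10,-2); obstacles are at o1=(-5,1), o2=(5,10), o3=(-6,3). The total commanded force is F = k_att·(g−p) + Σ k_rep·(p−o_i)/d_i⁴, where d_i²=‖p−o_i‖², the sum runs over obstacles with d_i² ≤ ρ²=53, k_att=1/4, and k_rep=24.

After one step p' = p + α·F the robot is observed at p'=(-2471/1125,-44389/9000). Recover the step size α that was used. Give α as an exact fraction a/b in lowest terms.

F_att = 1/4·(g−p) = 1/4·(-8,3) = (-2.0000,0.7500)
o1: d²=45 ≤ ρ²=53; F_rep = 24·(3,-6)/45² = (0.0356,-0.0711)
o2: d²=274 > ρ²=53 → inactive
o3: d²=80 > ρ²=53 → inactive
F = F_att + ΣF_rep = (-1.9644,0.6789)
Δp = p'−p = (-0.1964,0.0679); α = Δx/Fx = (-221/1125) / (-442/225) = 1/10
check: Δy/Fy = (611/9000) / (611/900) = 1/10 ✓

α = 1/10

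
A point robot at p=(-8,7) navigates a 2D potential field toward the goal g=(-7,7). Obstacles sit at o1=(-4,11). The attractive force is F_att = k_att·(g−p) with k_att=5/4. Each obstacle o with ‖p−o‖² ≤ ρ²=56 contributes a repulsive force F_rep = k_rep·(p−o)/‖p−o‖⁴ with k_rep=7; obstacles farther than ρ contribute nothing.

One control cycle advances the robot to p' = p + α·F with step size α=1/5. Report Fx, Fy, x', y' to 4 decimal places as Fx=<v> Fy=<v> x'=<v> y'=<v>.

Fx=1.2227 Fy=-0.0273 x'=-7.7555 y'=6.9945

F_att = 5/4·(g−p) = 5/4·(1,0) = (1.2500,0.0000)
o1: d²=32 ≤ ρ²=56; F_rep = 7·(-4,-4)/32² = (-0.0273,-0.0273)
F = F_att + ΣF_rep = (1.2227,-0.0273)
p' = p + 1/5·F = (-7.7555,6.9945)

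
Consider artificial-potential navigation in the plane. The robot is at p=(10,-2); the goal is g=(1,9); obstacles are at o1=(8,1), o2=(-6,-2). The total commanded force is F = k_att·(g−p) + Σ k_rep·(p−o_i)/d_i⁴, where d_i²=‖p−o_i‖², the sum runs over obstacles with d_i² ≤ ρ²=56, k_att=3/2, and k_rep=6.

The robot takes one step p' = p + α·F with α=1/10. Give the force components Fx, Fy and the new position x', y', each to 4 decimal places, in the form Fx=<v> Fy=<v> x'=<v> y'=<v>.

Fx=-13.4290 Fy=16.3935 x'=8.6571 y'=-0.3607

F_att = 3/2·(g−p) = 3/2·(-9,11) = (-13.5000,16.5000)
o1: d²=13 ≤ ρ²=56; F_rep = 6·(2,-3)/13² = (0.0710,-0.1065)
o2: d²=256 > ρ²=56 → inactive
F = F_att + ΣF_rep = (-13.4290,16.3935)
p' = p + 1/10·F = (8.6571,-0.3607)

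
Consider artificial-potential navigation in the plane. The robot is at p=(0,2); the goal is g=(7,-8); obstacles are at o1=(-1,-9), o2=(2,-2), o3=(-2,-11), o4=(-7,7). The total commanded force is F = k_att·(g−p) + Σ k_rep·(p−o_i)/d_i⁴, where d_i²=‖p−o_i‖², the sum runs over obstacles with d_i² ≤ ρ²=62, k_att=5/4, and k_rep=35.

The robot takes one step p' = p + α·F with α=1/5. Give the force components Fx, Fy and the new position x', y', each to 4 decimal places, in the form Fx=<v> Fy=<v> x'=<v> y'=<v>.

F_att = 5/4·(g−p) = 5/4·(7,-10) = (8.7500,-12.5000)
o1: d²=122 > ρ²=62 → inactive
o2: d²=20 ≤ ρ²=62; F_rep = 35·(-2,4)/20² = (-0.1750,0.3500)
o3: d²=173 > ρ²=62 → inactive
o4: d²=74 > ρ²=62 → inactive
F = F_att + ΣF_rep = (8.5750,-12.1500)
p' = p + 1/5·F = (1.7150,-0.4300)

Fx=8.5750 Fy=-12.1500 x'=1.7150 y'=-0.4300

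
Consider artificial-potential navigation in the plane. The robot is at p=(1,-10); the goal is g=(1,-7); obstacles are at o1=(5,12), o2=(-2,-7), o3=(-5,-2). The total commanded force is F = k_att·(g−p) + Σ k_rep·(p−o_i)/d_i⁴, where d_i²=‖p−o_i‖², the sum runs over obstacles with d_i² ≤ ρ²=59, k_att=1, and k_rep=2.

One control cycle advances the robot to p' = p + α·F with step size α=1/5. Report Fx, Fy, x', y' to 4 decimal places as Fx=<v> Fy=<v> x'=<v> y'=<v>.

Fx=0.0185 Fy=2.9815 x'=1.0037 y'=-9.4037

F_att = 1·(g−p) = 1·(0,3) = (0.0000,3.0000)
o1: d²=500 > ρ²=59 → inactive
o2: d²=18 ≤ ρ²=59; F_rep = 2·(3,-3)/18² = (0.0185,-0.0185)
o3: d²=100 > ρ²=59 → inactive
F = F_att + ΣF_rep = (0.0185,2.9815)
p' = p + 1/5·F = (1.0037,-9.4037)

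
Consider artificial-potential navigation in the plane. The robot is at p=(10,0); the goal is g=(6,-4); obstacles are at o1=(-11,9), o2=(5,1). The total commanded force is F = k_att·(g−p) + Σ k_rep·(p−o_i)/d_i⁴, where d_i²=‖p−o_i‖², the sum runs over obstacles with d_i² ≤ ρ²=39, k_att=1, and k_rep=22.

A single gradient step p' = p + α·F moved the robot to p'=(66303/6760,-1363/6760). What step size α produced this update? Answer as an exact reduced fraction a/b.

F_att = 1·(g−p) = 1·(-4,-4) = (-4.0000,-4.0000)
o1: d²=522 > ρ²=39 → inactive
o2: d²=26 ≤ ρ²=39; F_rep = 22·(5,-1)/26² = (0.1627,-0.0325)
F = F_att + ΣF_rep = (-3.8373,-4.0325)
Δp = p'−p = (-0.1919,-0.2016); α = Δx/Fx = (-1297/6760) / (-1297/338) = 1/20
check: Δy/Fy = (-1363/6760) / (-1363/338) = 1/20 ✓

α = 1/20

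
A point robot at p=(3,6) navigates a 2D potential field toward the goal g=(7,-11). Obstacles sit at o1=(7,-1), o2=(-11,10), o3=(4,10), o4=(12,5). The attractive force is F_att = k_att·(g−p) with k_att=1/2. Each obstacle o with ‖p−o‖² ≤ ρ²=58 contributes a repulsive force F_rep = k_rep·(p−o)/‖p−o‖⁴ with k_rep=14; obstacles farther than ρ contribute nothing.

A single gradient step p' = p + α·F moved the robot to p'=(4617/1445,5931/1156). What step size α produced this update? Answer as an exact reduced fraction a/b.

F_att = 1/2·(g−p) = 1/2·(4,-17) = (2.0000,-8.5000)
o1: d²=65 > ρ²=58 → inactive
o2: d²=212 > ρ²=58 → inactive
o3: d²=17 ≤ ρ²=58; F_rep = 14·(-1,-4)/17² = (-0.0484,-0.1938)
o4: d²=82 > ρ²=58 → inactive
F = F_att + ΣF_rep = (1.9516,-8.6938)
Δp = p'−p = (0.1952,-0.8694); α = Δx/Fx = (282/1445) / (564/289) = 1/10
check: Δy/Fy = (-1005/1156) / (-5025/578) = 1/10 ✓

α = 1/10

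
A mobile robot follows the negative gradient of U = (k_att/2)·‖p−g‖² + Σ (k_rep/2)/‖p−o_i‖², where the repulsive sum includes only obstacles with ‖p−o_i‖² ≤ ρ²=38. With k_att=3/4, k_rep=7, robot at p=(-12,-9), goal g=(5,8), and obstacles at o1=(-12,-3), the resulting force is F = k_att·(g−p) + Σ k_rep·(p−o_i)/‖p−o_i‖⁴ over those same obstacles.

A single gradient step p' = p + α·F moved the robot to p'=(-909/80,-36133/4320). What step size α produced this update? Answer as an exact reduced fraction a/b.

α = 1/20

F_att = 3/4·(g−p) = 3/4·(17,17) = (12.7500,12.7500)
o1: d²=36 ≤ ρ²=38; F_rep = 7·(0,-6)/36² = (0.0000,-0.0324)
F = F_att + ΣF_rep = (12.7500,12.7176)
Δp = p'−p = (0.6375,0.6359); α = Δx/Fx = (51/80) / (51/4) = 1/20
check: Δy/Fy = (2747/4320) / (2747/216) = 1/20 ✓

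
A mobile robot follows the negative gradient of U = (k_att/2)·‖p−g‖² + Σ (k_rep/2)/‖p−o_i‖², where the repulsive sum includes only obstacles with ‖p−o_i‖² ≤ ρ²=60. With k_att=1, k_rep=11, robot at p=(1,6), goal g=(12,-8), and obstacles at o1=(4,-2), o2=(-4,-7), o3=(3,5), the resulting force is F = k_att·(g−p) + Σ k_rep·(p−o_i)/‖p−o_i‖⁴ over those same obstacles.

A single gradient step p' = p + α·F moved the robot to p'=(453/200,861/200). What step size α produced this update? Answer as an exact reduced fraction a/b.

F_att = 1·(g−p) = 1·(11,-14) = (11.0000,-14.0000)
o1: d²=73 > ρ²=60 → inactive
o2: d²=194 > ρ²=60 → inactive
o3: d²=5 ≤ ρ²=60; F_rep = 11·(-2,1)/5² = (-0.8800,0.4400)
F = F_att + ΣF_rep = (10.1200,-13.5600)
Δp = p'−p = (1.2650,-1.6950); α = Δx/Fx = (253/200) / (253/25) = 1/8
check: Δy/Fy = (-339/200) / (-339/25) = 1/8 ✓

α = 1/8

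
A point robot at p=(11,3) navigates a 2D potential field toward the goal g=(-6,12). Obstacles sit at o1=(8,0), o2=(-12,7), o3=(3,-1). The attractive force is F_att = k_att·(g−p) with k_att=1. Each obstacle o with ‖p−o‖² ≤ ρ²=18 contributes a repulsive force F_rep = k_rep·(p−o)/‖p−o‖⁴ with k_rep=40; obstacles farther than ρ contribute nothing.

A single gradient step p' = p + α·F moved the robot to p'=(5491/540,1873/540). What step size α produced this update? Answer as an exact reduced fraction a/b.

F_att = 1·(g−p) = 1·(-17,9) = (-17.0000,9.0000)
o1: d²=18 ≤ ρ²=18; F_rep = 40·(3,3)/18² = (0.3704,0.3704)
o2: d²=545 > ρ²=18 → inactive
o3: d²=80 > ρ²=18 → inactive
F = F_att + ΣF_rep = (-16.6296,9.3704)
Δp = p'−p = (-0.8315,0.4685); α = Δx/Fx = (-449/540) / (-449/27) = 1/20
check: Δy/Fy = (253/540) / (253/27) = 1/20 ✓

α = 1/20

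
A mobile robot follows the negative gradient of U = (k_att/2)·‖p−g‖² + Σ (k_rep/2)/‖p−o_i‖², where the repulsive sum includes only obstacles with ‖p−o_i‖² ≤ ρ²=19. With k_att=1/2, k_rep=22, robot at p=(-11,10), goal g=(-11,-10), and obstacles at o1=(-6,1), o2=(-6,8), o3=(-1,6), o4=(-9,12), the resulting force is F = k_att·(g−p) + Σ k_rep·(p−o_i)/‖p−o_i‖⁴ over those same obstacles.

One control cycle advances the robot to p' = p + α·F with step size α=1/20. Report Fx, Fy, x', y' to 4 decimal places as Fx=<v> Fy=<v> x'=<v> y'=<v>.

Fx=-0.6875 Fy=-10.6875 x'=-11.0344 y'=9.4656

F_att = 1/2·(g−p) = 1/2·(0,-20) = (0.0000,-10.0000)
o1: d²=106 > ρ²=19 → inactive
o2: d²=29 > ρ²=19 → inactive
o3: d²=116 > ρ²=19 → inactive
o4: d²=8 ≤ ρ²=19; F_rep = 22·(-2,-2)/8² = (-0.6875,-0.6875)
F = F_att + ΣF_rep = (-0.6875,-10.6875)
p' = p + 1/20·F = (-11.0344,9.4656)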